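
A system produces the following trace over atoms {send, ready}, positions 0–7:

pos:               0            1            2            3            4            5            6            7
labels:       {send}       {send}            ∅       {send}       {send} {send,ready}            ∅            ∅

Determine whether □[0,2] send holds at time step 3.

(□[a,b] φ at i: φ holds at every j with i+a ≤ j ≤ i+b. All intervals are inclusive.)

Yes

Check send at every j in [3,5]:
  j=3: true
  j=4: true
  j=5: true
All positions satisfy it → formula holds.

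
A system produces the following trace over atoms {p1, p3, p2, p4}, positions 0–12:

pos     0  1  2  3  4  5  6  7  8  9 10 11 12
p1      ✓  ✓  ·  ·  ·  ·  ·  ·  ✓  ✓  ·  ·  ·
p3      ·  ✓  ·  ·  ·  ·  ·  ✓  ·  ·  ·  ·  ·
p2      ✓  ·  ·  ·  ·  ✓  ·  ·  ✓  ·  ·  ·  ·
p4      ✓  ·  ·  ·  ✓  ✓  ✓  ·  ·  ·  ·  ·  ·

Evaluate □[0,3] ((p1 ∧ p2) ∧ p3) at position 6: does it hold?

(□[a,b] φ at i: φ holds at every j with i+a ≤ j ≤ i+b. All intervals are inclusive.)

Check ((p1 ∧ p2) ∧ p3) at every j in [6,9]:
  j=6: false
  j=7: false
  j=8: false
  j=9: false
Fails at j=6 → formula fails.

False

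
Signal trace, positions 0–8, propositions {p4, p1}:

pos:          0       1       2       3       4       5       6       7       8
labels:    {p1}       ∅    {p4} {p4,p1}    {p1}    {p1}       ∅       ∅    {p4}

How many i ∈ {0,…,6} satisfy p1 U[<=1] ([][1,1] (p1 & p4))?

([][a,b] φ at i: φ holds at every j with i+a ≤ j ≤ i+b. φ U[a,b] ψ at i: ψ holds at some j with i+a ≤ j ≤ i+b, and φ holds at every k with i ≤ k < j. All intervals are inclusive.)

1

Evaluate at each i in [0,6]:
  i=0: ✗ (no rhs in [0,1])
  i=1: ✗ (lhs fails at k=1 before rhs at j=2)
  i=2: ✓ (rhs at j=2)
  i=3: ✗ (no rhs in [3,4])
  i=4: ✗ (no rhs in [4,5])
  i=5: ✗ (no rhs in [5,6])
  i=6: ✗ (no rhs in [6,7])
Positions where it holds: {2} → 1.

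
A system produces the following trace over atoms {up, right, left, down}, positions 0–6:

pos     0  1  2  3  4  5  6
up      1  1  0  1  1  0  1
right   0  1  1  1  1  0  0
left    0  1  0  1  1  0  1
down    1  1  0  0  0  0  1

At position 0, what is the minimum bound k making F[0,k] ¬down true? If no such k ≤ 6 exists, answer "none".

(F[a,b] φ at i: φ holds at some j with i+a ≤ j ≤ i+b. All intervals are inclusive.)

2

Scan j = 0,1,… for ¬down:
  j=0: fails
  j=1: fails
  j=2: holds
First hit at j=2, so smallest k = 2-0 = 2.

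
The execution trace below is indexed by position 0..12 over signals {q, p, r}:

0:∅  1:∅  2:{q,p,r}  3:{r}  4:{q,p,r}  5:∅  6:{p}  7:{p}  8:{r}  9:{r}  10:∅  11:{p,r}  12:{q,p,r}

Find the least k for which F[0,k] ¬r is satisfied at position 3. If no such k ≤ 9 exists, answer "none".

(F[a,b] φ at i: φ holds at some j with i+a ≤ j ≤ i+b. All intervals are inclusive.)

Scan j = 3,4,… for ¬r:
  j=3: fails
  j=4: fails
  j=5: holds
First hit at j=5, so smallest k = 5-3 = 2.

2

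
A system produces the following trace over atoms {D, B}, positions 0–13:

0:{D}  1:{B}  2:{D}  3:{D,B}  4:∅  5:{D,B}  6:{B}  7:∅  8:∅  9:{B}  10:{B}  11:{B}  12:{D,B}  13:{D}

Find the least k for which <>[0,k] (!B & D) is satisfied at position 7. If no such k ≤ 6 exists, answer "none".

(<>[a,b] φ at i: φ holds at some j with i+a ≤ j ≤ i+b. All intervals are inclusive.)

Scan j = 7,8,… for (!B & D):
  j=7: fails
  j=8: fails
  j=9: fails
  j=10: fails
  j=11: fails
  j=12: fails
  j=13: holds
First hit at j=13, so smallest k = 13-7 = 6.

6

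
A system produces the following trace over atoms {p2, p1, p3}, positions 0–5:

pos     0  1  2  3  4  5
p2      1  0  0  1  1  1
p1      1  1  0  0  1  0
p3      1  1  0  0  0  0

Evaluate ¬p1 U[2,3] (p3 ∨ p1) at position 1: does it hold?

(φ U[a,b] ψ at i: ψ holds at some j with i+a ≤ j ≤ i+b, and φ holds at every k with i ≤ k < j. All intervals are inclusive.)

Does not hold

Need some j in [3,4] with (p3 ∨ p1), and ¬p1 at every k in [1,j-1].
  j=3: (p3 ∨ p1) false.
  j=4: (p3 ∨ p1) holds, but ¬p1 fails at k=1 → not this j.
No j in the window works → until fails.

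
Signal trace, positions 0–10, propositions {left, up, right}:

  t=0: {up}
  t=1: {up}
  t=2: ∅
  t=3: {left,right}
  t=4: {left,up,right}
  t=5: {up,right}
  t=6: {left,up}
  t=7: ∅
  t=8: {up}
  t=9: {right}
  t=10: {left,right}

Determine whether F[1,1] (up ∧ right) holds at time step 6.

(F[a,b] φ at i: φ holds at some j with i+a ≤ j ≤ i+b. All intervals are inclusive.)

Check (up ∧ right) at each j in [7,7]:
  j=7: false
No position in the window satisfies it → formula fails.

No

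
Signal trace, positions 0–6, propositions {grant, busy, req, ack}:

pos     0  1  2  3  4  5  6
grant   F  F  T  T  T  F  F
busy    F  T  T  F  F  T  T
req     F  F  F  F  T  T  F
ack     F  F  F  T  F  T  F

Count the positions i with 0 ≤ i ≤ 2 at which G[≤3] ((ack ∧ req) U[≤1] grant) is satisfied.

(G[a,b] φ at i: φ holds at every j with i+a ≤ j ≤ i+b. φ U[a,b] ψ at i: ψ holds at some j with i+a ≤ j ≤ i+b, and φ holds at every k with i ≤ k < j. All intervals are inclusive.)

0

Evaluate at each i in [0,2]:
  i=0: ✗ (fails at j=0)
  i=1: ✗ (fails at j=1)
  i=2: ✗ (fails at j=5)
Positions where it holds: {} → 0.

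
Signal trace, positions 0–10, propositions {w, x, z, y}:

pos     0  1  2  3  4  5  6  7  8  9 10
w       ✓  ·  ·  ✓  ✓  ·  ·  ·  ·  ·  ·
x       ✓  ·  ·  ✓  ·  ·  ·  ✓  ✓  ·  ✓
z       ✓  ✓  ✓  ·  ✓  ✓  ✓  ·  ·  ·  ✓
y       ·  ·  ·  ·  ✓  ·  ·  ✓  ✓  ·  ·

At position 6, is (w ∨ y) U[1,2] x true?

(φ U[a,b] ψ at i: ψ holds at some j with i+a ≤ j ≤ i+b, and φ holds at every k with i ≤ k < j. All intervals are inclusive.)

Need some j in [7,8] with x, and (w ∨ y) at every k in [6,j-1].
  j=7: x holds, but (w ∨ y) fails at k=6 → not this j.
  j=8: x holds, but (w ∨ y) fails at k=6 → not this j.
No j in the window works → until fails.

No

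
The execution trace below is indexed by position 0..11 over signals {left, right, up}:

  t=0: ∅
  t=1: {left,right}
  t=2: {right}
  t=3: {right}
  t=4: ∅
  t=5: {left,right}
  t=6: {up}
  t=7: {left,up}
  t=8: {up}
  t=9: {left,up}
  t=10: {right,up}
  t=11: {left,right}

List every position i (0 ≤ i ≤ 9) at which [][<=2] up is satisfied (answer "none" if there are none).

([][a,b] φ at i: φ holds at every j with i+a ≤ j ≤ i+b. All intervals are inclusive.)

Evaluate at each i in [0,9]:
  i=0: ✗ (fails at j=0)
  i=1: ✗ (fails at j=1)
  i=2: ✗ (fails at j=2)
  i=3: ✗ (fails at j=3)
  i=4: ✗ (fails at j=4)
  i=5: ✗ (fails at j=5)
  i=6: ✓ (all of [6,8])
  i=7: ✓ (all of [7,9])
  i=8: ✓ (all of [8,10])
  i=9: ✗ (fails at j=11)

6, 7, 8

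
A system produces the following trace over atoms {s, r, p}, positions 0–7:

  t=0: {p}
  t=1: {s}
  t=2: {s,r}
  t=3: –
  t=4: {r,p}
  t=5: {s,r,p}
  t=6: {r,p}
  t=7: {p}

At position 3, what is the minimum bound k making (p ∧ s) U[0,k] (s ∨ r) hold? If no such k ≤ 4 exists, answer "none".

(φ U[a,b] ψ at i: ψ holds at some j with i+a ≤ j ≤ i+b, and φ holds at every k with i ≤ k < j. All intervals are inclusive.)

none

Need earliest j ≥ 3 with (s ∨ r), and (p ∧ s) at every k in [3,j-1].
  j=3: rhs fails.
  j=4: rhs holds but lhs fails at k=3.
  j=5: rhs holds but lhs fails at k=3.
  j=6: rhs holds but lhs fails at k=3.
  j=7: rhs fails.
No witness within the range → none.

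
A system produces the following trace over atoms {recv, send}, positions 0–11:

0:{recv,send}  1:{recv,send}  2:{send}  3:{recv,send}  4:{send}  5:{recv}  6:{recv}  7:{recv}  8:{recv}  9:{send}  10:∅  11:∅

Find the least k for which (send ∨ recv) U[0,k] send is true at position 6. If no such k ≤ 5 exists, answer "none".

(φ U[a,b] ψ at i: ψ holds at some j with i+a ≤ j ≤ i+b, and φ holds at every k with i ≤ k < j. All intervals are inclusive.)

Need earliest j ≥ 6 with send, and (send ∨ recv) at every k in [6,j-1].
  j=6: rhs fails.
  j=7: rhs fails.
  j=8: rhs fails.
  j=9: rhs holds; lhs holds on [6,8]. k = 3.

3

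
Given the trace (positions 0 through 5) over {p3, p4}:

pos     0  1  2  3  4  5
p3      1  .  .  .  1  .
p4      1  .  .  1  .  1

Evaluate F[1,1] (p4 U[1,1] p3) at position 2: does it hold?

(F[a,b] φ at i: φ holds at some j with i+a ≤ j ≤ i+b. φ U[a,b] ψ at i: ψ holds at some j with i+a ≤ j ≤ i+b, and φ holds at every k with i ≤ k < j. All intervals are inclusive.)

True

Check (p4 U[1,1] p3) at each j in [3,3]:
  j=3: holds
Found at j=3 → formula holds.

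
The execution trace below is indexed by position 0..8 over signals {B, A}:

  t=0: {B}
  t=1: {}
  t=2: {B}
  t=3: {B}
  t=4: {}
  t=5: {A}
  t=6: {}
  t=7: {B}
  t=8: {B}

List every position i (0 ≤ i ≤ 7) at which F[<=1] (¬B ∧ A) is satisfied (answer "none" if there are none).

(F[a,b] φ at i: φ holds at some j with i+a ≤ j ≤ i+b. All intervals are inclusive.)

4, 5

Evaluate at each i in [0,7]:
  i=0: ✗ (none in [0,1])
  i=1: ✗ (none in [1,2])
  i=2: ✗ (none in [2,3])
  i=3: ✗ (none in [3,4])
  i=4: ✓ (witness j=5)
  i=5: ✓ (witness j=5)
  i=6: ✗ (none in [6,7])
  i=7: ✗ (none in [7,8])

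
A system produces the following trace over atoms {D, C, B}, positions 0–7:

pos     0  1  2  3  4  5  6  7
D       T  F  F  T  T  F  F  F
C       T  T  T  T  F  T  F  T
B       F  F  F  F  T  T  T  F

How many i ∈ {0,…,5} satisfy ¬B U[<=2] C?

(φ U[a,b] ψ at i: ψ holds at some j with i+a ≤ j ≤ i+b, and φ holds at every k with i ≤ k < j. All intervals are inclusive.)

5

Evaluate at each i in [0,5]:
  i=0: ✓ (rhs at j=0)
  i=1: ✓ (rhs at j=1)
  i=2: ✓ (rhs at j=2)
  i=3: ✓ (rhs at j=3)
  i=4: ✗ (lhs fails at k=4 before rhs at j=5)
  i=5: ✓ (rhs at j=5)
Positions where it holds: {0, 1, 2, 3, 5} → 5.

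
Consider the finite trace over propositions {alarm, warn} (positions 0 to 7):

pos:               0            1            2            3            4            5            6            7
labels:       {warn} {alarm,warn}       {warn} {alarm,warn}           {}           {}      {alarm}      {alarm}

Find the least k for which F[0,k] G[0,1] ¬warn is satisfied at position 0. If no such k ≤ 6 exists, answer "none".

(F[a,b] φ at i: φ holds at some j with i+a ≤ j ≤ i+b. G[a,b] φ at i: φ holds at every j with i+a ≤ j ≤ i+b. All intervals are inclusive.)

Scan j = 0,1,… for G[0,1] ¬warn:
  j=0: fails
  j=1: fails
  j=2: fails
  j=3: fails
  j=4: holds
First hit at j=4, so smallest k = 4-0 = 4.

4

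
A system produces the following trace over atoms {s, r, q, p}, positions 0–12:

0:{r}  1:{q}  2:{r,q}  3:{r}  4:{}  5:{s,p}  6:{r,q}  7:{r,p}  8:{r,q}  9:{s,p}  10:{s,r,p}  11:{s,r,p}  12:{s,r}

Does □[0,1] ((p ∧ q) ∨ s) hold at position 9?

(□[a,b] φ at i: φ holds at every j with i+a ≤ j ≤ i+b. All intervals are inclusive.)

Check ((p ∧ q) ∨ s) at every j in [9,10]:
  j=9: true
  j=10: true
All positions satisfy it → formula holds.

Yes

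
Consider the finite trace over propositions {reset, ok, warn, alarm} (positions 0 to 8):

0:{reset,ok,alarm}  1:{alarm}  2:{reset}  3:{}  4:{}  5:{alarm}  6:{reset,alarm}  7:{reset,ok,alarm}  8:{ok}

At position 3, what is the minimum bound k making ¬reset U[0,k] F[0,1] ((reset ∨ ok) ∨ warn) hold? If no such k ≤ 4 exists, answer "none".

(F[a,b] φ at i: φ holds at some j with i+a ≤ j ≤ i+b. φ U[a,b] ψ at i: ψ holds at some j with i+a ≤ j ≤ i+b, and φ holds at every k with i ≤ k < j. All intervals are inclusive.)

Need earliest j ≥ 3 with F[0,1] ((reset ∨ ok) ∨ warn), and ¬reset at every k in [3,j-1].
  j=3: rhs fails.
  j=4: rhs fails.
  j=5: rhs holds; lhs holds on [3,4]. k = 2.

2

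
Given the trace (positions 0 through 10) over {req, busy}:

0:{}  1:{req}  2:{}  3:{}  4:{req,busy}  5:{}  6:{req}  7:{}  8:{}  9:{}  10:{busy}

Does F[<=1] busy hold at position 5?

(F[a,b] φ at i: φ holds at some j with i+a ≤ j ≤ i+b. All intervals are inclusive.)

No

Check busy at each j in [5,6]:
  j=5: false
  j=6: false
No position in the window satisfies it → formula fails.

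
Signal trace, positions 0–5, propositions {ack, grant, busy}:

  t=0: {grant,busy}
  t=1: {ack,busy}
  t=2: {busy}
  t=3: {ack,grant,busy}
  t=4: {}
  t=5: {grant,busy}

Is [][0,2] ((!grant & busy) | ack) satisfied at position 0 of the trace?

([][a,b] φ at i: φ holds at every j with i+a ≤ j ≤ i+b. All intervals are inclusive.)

False

Check ((!grant & busy) | ack) at every j in [0,2]:
  j=0: false
  j=1: true
  j=2: true
Fails at j=0 → formula fails.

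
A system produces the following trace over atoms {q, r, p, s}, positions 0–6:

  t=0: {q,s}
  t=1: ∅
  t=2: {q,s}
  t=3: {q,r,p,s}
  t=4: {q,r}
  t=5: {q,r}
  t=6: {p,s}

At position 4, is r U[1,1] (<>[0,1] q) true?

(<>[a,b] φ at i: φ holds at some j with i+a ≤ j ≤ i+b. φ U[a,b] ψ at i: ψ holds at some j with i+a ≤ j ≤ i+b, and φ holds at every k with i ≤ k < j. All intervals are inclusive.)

Need some j in [5,5] with <>[0,1] q, and r at every k in [4,j-1].
  j=5: <>[0,1] q holds; r holds at every k in [4,4] → satisfied.

Yes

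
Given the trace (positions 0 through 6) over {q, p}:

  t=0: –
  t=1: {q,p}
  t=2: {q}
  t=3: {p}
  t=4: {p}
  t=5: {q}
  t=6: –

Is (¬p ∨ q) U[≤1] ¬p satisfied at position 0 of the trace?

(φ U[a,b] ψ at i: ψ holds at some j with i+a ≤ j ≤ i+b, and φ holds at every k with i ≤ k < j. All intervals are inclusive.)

Need some j in [0,1] with ¬p, and (¬p ∨ q) at every k in [0,j-1].
  j=0: ¬p holds; no prefix to check → satisfied.

Yes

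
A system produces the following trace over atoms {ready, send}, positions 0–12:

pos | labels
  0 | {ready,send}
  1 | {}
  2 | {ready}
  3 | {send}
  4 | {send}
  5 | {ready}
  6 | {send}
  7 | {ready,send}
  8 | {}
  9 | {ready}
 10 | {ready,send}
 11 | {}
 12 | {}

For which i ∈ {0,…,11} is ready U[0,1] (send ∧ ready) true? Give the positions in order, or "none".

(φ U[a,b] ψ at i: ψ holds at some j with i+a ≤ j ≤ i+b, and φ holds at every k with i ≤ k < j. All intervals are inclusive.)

0, 7, 9, 10

Evaluate at each i in [0,11]:
  i=0: ✓ (rhs at j=0)
  i=1: ✗ (no rhs in [1,2])
  i=2: ✗ (no rhs in [2,3])
  i=3: ✗ (no rhs in [3,4])
  i=4: ✗ (no rhs in [4,5])
  i=5: ✗ (no rhs in [5,6])
  i=6: ✗ (lhs fails at k=6 before rhs at j=7)
  i=7: ✓ (rhs at j=7)
  i=8: ✗ (no rhs in [8,9])
  i=9: ✓ (rhs at j=10; lhs holds on [9,9])
  i=10: ✓ (rhs at j=10)
  i=11: ✗ (no rhs in [11,12])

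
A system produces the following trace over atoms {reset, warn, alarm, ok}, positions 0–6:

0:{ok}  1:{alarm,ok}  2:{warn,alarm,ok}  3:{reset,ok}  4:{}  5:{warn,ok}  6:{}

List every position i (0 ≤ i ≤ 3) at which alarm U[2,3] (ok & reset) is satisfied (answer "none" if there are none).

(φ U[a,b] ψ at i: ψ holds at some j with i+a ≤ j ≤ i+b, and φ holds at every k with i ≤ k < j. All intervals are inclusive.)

Evaluate at each i in [0,3]:
  i=0: ✗ (lhs fails at k=0 before rhs at j=3)
  i=1: ✓ (rhs at j=3; lhs holds on [1,2])
  i=2: ✗ (no rhs in [4,5])
  i=3: ✗ (no rhs in [5,6])

1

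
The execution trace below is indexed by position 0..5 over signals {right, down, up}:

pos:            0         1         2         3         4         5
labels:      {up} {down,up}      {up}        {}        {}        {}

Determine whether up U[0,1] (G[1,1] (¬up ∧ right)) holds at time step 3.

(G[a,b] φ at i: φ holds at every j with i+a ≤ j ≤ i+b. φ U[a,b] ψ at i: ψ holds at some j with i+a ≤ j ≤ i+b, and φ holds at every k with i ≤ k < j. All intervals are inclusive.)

Does not hold

Need some j in [3,4] with G[1,1] (¬up ∧ right), and up at every k in [3,j-1].
  j=3: G[1,1] (¬up ∧ right) — fails at 4.
  j=4: G[1,1] (¬up ∧ right) — fails at 5.
No j in the window works → until fails.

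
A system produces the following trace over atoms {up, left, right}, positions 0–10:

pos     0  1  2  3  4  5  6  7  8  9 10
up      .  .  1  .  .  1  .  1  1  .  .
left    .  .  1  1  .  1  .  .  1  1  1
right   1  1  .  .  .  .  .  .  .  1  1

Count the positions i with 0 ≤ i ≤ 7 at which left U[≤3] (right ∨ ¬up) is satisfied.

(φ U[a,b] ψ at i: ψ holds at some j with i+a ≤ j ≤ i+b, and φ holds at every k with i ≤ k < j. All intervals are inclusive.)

Evaluate at each i in [0,7]:
  i=0: ✓ (rhs at j=0)
  i=1: ✓ (rhs at j=1)
  i=2: ✓ (rhs at j=3; lhs holds on [2,2])
  i=3: ✓ (rhs at j=3)
  i=4: ✓ (rhs at j=4)
  i=5: ✓ (rhs at j=6; lhs holds on [5,5])
  i=6: ✓ (rhs at j=6)
  i=7: ✗ (lhs fails at k=7 before rhs at j=9)
Positions where it holds: {0, 1, 2, 3, 4, 5, 6} → 7.

7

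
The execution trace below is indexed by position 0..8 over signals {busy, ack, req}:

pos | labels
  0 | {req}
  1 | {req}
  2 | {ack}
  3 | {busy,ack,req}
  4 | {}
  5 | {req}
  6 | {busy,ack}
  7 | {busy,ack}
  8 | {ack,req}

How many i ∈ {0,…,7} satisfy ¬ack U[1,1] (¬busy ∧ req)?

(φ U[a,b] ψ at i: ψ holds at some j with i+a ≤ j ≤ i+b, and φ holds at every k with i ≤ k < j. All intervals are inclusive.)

2

Evaluate at each i in [0,7]:
  i=0: ✓ (rhs at j=1; lhs holds on [0,0])
  i=1: ✗ (no rhs in [2,2])
  i=2: ✗ (no rhs in [3,3])
  i=3: ✗ (no rhs in [4,4])
  i=4: ✓ (rhs at j=5; lhs holds on [4,4])
  i=5: ✗ (no rhs in [6,6])
  i=6: ✗ (no rhs in [7,7])
  i=7: ✗ (lhs fails at k=7 before rhs at j=8)
Positions where it holds: {0, 4} → 2.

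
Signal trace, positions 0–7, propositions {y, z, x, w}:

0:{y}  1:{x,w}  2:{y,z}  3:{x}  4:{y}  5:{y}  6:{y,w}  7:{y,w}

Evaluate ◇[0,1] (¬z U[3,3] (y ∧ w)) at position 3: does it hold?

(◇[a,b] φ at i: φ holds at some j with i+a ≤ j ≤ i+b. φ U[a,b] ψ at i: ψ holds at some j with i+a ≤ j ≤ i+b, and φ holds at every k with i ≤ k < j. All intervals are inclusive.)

Check (¬z U[3,3] (y ∧ w)) at each j in [3,4]:
  j=3: holds
  j=4: holds
Found at j=3 → formula holds.

True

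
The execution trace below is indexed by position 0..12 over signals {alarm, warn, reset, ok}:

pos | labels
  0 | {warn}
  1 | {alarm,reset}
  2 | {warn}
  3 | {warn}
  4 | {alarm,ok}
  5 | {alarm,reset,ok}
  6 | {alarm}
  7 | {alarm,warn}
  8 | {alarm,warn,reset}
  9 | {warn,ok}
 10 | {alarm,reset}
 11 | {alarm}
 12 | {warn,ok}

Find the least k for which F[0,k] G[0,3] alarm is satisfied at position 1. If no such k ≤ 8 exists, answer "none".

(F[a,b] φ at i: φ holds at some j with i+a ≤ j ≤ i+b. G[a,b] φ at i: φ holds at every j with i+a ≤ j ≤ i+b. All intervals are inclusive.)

Scan j = 1,2,… for G[0,3] alarm:
  j=1: fails
  j=2: fails
  j=3: fails
  j=4: holds
First hit at j=4, so smallest k = 4-1 = 3.

3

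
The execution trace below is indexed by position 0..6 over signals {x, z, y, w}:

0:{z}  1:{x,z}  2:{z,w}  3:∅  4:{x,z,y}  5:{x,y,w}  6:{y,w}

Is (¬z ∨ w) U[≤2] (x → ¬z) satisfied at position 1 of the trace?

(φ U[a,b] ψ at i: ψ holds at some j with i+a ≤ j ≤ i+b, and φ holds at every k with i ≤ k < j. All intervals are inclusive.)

Does not hold

Need some j in [1,3] with (x → ¬z), and (¬z ∨ w) at every k in [1,j-1].
  j=1: (x → ¬z) false.
  j=2: (x → ¬z) holds, but (¬z ∨ w) fails at k=1 → not this j.
  j=3: (x → ¬z) holds, but (¬z ∨ w) fails at k=1 → not this j.
No j in the window works → until fails.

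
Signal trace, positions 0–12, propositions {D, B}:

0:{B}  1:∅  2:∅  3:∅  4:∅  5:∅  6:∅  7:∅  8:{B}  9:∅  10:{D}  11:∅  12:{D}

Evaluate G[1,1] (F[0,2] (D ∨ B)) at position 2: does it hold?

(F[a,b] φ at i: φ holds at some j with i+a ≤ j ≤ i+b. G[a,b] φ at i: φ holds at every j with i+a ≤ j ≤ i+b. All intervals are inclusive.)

Check F[0,2] (D ∨ B) at every j in [3,3]:
  j=3: fails (none in [3,5])
Fails at j=3 → formula fails.

No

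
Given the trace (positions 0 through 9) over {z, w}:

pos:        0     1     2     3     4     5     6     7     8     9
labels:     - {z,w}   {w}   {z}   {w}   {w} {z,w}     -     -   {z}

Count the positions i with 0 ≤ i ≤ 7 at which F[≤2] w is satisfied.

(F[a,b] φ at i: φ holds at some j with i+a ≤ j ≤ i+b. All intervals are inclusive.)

7

Evaluate at each i in [0,7]:
  i=0: ✓ (witness j=1)
  i=1: ✓ (witness j=1)
  i=2: ✓ (witness j=2)
  i=3: ✓ (witness j=4)
  i=4: ✓ (witness j=4)
  i=5: ✓ (witness j=5)
  i=6: ✓ (witness j=6)
  i=7: ✗ (none in [7,9])
Positions where it holds: {0, 1, 2, 3, 4, 5, 6} → 7.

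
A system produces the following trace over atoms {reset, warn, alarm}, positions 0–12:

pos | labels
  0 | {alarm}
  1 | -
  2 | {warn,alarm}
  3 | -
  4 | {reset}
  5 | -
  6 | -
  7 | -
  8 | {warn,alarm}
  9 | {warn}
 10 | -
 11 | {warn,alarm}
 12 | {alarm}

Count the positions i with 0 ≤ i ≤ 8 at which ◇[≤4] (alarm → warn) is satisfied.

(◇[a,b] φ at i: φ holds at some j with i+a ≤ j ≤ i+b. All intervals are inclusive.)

Evaluate at each i in [0,8]:
  i=0: ✓ (witness j=1)
  i=1: ✓ (witness j=1)
  i=2: ✓ (witness j=2)
  i=3: ✓ (witness j=3)
  i=4: ✓ (witness j=4)
  i=5: ✓ (witness j=5)
  i=6: ✓ (witness j=6)
  i=7: ✓ (witness j=7)
  i=8: ✓ (witness j=8)
Positions where it holds: {0, 1, 2, 3, 4, 5, 6, 7, 8} → 9.

9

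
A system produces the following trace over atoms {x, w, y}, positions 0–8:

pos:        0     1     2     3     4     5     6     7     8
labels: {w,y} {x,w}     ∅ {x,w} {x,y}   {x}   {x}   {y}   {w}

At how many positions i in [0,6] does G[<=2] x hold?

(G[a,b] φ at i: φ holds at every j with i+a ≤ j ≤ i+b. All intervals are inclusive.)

Evaluate at each i in [0,6]:
  i=0: ✗ (fails at j=0)
  i=1: ✗ (fails at j=2)
  i=2: ✗ (fails at j=2)
  i=3: ✓ (all of [3,5])
  i=4: ✓ (all of [4,6])
  i=5: ✗ (fails at j=7)
  i=6: ✗ (fails at j=7)
Positions where it holds: {3, 4} → 2.

2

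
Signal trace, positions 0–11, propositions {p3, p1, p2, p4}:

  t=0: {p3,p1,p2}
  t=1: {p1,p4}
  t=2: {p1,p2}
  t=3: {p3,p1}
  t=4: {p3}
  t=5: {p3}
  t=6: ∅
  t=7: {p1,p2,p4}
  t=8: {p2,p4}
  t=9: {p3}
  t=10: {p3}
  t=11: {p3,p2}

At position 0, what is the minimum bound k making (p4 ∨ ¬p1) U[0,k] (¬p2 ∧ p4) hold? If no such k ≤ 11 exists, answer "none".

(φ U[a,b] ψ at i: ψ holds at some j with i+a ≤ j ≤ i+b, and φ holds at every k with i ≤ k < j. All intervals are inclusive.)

none

Need earliest j ≥ 0 with (¬p2 ∧ p4), and (p4 ∨ ¬p1) at every k in [0,j-1].
  j=0: rhs fails.
  j=1: rhs holds but lhs fails at k=0.
  j=2: rhs fails.
  j=3: rhs fails.
  j=4: rhs fails.
  j=5: rhs fails.
  j=6: rhs fails.
  j=7: rhs fails.
  j=8: rhs fails.
  j=9: rhs fails.
  j=10: rhs fails.
  j=11: rhs fails.
No witness within the range → none.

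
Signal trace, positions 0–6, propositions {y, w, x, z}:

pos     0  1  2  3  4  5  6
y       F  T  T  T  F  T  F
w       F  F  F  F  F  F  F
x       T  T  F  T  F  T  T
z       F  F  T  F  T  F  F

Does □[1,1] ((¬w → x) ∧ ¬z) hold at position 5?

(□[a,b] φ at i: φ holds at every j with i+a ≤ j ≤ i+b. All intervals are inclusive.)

Check ((¬w → x) ∧ ¬z) at every j in [6,6]:
  j=6: true
All positions satisfy it → formula holds.

True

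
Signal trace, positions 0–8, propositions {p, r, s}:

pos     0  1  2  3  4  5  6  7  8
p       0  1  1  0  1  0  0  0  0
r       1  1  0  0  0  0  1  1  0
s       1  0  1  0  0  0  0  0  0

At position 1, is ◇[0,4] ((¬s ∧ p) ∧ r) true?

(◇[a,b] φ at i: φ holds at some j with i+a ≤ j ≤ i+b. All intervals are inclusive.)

True

Check ((¬s ∧ p) ∧ r) at each j in [1,5]:
  j=1: true
  j=2: false
  j=3: false
  j=4: false
  j=5: false
Found at j=1 → formula holds.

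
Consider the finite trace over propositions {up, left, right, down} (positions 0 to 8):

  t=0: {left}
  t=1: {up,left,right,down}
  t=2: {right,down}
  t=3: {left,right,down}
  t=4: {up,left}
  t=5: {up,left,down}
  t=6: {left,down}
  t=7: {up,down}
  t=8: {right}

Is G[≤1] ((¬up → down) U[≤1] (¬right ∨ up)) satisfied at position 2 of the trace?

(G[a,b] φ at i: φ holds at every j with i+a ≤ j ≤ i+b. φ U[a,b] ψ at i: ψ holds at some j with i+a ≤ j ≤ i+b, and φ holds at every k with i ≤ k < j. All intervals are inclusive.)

Check ((¬up → down) U[≤1] (¬right ∨ up)) at every j in [2,3]:
  j=2: fails
  j=3: holds
Fails at j=2 → formula fails.

False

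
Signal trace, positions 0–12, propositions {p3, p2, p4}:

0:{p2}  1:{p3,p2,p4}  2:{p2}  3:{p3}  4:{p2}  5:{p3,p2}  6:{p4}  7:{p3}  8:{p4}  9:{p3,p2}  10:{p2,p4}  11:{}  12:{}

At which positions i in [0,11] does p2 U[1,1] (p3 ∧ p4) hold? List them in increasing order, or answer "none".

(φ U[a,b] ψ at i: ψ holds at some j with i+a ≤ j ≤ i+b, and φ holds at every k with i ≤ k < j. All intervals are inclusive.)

Evaluate at each i in [0,11]:
  i=0: ✓ (rhs at j=1; lhs holds on [0,0])
  i=1: ✗ (no rhs in [2,2])
  i=2: ✗ (no rhs in [3,3])
  i=3: ✗ (no rhs in [4,4])
  i=4: ✗ (no rhs in [5,5])
  i=5: ✗ (no rhs in [6,6])
  i=6: ✗ (no rhs in [7,7])
  i=7: ✗ (no rhs in [8,8])
  i=8: ✗ (no rhs in [9,9])
  i=9: ✗ (no rhs in [10,10])
  i=10: ✗ (no rhs in [11,11])
  i=11: ✗ (no rhs in [12,12])

0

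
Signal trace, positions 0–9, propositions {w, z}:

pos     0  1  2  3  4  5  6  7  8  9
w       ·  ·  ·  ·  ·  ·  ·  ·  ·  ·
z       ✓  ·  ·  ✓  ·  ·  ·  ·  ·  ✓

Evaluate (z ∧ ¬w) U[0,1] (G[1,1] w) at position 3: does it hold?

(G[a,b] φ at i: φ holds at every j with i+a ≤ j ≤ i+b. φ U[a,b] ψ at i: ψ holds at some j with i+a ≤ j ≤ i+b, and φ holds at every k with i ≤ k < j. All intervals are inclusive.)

Does not hold

Need some j in [3,4] with G[1,1] w, and (z ∧ ¬w) at every k in [3,j-1].
  j=3: G[1,1] w — fails at 4.
  j=4: G[1,1] w — fails at 5.
No j in the window works → until fails.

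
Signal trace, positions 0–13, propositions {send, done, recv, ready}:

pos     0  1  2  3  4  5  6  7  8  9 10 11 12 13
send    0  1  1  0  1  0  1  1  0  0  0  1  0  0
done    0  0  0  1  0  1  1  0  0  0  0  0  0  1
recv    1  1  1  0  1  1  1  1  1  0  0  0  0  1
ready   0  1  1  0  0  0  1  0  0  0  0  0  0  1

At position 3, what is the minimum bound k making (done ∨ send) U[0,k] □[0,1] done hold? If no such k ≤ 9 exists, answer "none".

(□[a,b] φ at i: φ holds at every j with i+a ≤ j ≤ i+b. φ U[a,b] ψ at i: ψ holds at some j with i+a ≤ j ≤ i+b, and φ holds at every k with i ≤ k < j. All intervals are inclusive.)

2

Need earliest j ≥ 3 with □[0,1] done, and (done ∨ send) at every k in [3,j-1].
  j=3: rhs fails.
  j=4: rhs fails.
  j=5: rhs holds; lhs holds on [3,4]. k = 2.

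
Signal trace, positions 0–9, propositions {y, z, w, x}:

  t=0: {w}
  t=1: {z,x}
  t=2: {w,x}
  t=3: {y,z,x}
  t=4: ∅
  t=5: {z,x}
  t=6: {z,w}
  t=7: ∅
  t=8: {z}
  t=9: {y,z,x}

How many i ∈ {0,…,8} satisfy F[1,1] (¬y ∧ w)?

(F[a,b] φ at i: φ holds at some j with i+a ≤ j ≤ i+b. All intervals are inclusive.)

Evaluate at each i in [0,8]:
  i=0: ✗ (none in [1,1])
  i=1: ✓ (witness j=2)
  i=2: ✗ (none in [3,3])
  i=3: ✗ (none in [4,4])
  i=4: ✗ (none in [5,5])
  i=5: ✓ (witness j=6)
  i=6: ✗ (none in [7,7])
  i=7: ✗ (none in [8,8])
  i=8: ✗ (none in [9,9])
Positions where it holds: {1, 5} → 2.

2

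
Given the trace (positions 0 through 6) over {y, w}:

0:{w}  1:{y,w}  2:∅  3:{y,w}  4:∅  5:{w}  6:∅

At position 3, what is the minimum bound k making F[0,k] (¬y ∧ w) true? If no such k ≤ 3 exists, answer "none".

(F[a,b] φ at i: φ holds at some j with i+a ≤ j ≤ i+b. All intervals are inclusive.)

2

Scan j = 3,4,… for (¬y ∧ w):
  j=3: fails
  j=4: fails
  j=5: holds
First hit at j=5, so smallest k = 5-3 = 2.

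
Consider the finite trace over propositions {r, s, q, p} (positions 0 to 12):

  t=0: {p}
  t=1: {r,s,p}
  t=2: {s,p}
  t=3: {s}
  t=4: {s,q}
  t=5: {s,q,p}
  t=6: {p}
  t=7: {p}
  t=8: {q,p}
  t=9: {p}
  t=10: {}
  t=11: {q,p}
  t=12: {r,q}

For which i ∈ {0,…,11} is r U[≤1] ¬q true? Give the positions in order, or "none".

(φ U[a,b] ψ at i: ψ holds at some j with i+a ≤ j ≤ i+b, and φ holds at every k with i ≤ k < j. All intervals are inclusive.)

Evaluate at each i in [0,11]:
  i=0: ✓ (rhs at j=0)
  i=1: ✓ (rhs at j=1)
  i=2: ✓ (rhs at j=2)
  i=3: ✓ (rhs at j=3)
  i=4: ✗ (no rhs in [4,5])
  i=5: ✗ (lhs fails at k=5 before rhs at j=6)
  i=6: ✓ (rhs at j=6)
  i=7: ✓ (rhs at j=7)
  i=8: ✗ (lhs fails at k=8 before rhs at j=9)
  i=9: ✓ (rhs at j=9)
  i=10: ✓ (rhs at j=10)
  i=11: ✗ (no rhs in [11,12])

0, 1, 2, 3, 6, 7, 9, 10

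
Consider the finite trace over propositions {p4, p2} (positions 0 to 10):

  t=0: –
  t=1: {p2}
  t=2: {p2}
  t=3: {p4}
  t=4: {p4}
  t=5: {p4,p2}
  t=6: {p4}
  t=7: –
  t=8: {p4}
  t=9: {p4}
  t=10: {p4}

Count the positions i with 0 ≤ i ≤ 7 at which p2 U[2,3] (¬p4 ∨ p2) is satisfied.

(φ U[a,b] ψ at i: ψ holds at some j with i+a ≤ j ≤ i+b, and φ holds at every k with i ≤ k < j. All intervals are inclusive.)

Evaluate at each i in [0,7]:
  i=0: ✗ (lhs fails at k=0 before rhs at j=2)
  i=1: ✗ (no rhs in [3,4])
  i=2: ✗ (lhs fails at k=3 before rhs at j=5)
  i=3: ✗ (lhs fails at k=3 before rhs at j=5)
  i=4: ✗ (lhs fails at k=4 before rhs at j=7)
  i=5: ✗ (lhs fails at k=6 before rhs at j=7)
  i=6: ✗ (no rhs in [8,9])
  i=7: ✗ (no rhs in [9,10])
Positions where it holds: {} → 0.

0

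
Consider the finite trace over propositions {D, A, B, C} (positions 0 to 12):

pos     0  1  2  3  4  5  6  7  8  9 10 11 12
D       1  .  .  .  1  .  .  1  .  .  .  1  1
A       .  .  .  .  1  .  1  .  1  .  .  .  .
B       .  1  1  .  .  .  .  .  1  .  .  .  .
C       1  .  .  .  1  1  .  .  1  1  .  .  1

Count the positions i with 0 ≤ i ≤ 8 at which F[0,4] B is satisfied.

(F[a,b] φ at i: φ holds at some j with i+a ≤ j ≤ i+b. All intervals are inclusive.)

8

Evaluate at each i in [0,8]:
  i=0: ✓ (witness j=1)
  i=1: ✓ (witness j=1)
  i=2: ✓ (witness j=2)
  i=3: ✗ (none in [3,7])
  i=4: ✓ (witness j=8)
  i=5: ✓ (witness j=8)
  i=6: ✓ (witness j=8)
  i=7: ✓ (witness j=8)
  i=8: ✓ (witness j=8)
Positions where it holds: {0, 1, 2, 4, 5, 6, 7, 8} → 8.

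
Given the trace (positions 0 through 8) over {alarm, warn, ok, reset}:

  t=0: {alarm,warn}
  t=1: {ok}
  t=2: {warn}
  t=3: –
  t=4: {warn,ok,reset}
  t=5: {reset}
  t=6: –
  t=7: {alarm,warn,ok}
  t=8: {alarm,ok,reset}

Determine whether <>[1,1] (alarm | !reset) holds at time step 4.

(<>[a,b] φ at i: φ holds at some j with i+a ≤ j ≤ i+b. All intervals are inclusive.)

Check (alarm | !reset) at each j in [5,5]:
  j=5: false
No position in the window satisfies it → formula fails.

Does not hold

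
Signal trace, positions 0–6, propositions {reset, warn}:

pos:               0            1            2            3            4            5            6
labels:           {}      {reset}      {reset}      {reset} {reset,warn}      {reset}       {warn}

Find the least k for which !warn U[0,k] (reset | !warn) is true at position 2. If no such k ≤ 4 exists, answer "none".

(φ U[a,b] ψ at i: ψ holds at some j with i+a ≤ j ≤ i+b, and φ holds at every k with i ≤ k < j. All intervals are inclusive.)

Need earliest j ≥ 2 with (reset | !warn), and !warn at every k in [2,j-1].
  j=2: rhs holds (empty prefix). k = 0.

0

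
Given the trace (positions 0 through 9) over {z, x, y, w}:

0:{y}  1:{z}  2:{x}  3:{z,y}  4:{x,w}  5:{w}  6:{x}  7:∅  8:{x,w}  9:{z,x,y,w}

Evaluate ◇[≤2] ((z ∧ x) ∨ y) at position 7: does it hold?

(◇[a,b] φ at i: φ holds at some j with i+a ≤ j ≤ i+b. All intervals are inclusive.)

True

Check ((z ∧ x) ∨ y) at each j in [7,9]:
  j=7: false
  j=8: false
  j=9: true
Found at j=9 → formula holds.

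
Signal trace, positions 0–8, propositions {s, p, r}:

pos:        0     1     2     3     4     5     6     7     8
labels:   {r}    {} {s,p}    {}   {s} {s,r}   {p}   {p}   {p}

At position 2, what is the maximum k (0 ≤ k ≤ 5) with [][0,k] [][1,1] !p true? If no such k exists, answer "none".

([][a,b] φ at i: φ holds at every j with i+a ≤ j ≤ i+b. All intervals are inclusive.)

[][1,1] !p must hold from j=2 onward; find where it first fails.
  j=2: holds
  j=3: holds
  j=4: holds
  j=5: fails
Holds on [2,4], so largest k = 2.

2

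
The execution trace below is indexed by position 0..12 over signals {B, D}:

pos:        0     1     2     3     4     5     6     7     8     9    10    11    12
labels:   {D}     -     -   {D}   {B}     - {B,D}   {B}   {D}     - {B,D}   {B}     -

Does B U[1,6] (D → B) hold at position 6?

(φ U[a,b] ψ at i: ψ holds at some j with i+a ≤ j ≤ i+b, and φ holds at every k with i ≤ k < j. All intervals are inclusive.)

Holds

Need some j in [7,12] with (D → B), and B at every k in [6,j-1].
  j=7: (D → B) holds; B holds at every k in [6,6] → satisfied.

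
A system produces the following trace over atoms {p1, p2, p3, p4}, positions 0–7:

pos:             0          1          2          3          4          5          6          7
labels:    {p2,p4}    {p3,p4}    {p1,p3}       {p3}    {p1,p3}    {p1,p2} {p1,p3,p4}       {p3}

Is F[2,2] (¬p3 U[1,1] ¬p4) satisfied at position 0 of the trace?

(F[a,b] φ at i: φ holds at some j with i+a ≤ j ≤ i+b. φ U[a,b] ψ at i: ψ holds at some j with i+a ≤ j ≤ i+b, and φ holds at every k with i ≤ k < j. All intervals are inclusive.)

Does not hold

Check (¬p3 U[1,1] ¬p4) at each j in [2,2]:
  j=2: fails
No position in the window satisfies it → formula fails.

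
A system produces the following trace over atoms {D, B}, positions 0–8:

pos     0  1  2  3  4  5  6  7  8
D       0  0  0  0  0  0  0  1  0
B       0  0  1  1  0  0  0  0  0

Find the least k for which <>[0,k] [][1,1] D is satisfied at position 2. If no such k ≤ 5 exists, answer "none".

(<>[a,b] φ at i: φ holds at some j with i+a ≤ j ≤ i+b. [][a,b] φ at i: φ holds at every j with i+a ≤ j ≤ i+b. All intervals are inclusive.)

4

Scan j = 2,3,… for [][1,1] D:
  j=2: fails
  j=3: fails
  j=4: fails
  j=5: fails
  j=6: holds
First hit at j=6, so smallest k = 6-2 = 4.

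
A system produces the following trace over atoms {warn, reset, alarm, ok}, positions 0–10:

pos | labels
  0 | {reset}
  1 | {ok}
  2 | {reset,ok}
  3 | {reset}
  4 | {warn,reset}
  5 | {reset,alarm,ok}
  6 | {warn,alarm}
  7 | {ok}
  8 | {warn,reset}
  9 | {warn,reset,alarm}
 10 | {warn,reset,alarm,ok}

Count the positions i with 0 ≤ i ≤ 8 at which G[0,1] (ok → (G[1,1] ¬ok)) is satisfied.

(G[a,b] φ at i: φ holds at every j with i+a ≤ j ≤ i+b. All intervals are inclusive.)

Evaluate at each i in [0,8]:
  i=0: ✗ (fails at j=1)
  i=1: ✗ (fails at j=1)
  i=2: ✓ (all of [2,3])
  i=3: ✓ (all of [3,4])
  i=4: ✓ (all of [4,5])
  i=5: ✓ (all of [5,6])
  i=6: ✓ (all of [6,7])
  i=7: ✓ (all of [7,8])
  i=8: ✓ (all of [8,9])
Positions where it holds: {2, 3, 4, 5, 6, 7, 8} → 7.

7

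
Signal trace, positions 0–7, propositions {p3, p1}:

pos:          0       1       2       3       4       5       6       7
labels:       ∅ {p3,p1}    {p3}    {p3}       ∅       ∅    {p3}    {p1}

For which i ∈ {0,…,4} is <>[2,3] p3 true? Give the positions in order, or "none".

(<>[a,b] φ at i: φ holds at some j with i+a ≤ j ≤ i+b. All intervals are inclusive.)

Evaluate at each i in [0,4]:
  i=0: ✓ (witness j=2)
  i=1: ✓ (witness j=3)
  i=2: ✗ (none in [4,5])
  i=3: ✓ (witness j=6)
  i=4: ✓ (witness j=6)

0, 1, 3, 4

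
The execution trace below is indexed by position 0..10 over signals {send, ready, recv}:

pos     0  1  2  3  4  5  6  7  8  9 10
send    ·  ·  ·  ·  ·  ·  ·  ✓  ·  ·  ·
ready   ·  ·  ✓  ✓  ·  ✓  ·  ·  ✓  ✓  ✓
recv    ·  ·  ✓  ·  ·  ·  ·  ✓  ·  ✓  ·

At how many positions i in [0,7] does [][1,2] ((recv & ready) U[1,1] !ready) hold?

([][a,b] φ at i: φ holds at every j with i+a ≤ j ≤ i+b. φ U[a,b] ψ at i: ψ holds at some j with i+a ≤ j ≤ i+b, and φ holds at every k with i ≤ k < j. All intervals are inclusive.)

Evaluate at each i in [0,7]:
  i=0: ✗ (fails at j=1)
  i=1: ✗ (fails at j=2)
  i=2: ✗ (fails at j=3)
  i=3: ✗ (fails at j=4)
  i=4: ✗ (fails at j=5)
  i=5: ✗ (fails at j=6)
  i=6: ✗ (fails at j=7)
  i=7: ✗ (fails at j=8)
Positions where it holds: {} → 0.

0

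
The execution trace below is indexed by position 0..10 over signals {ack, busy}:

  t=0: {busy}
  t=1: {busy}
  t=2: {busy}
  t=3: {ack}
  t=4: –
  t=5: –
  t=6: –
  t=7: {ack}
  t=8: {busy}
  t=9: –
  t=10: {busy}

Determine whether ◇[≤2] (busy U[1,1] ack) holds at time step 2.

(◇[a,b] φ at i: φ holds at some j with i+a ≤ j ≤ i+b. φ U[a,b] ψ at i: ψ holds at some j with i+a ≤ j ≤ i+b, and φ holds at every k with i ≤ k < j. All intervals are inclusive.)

Check (busy U[1,1] ack) at each j in [2,4]:
  j=2: holds
  j=3: fails
  j=4: fails
Found at j=2 → formula holds.

Holds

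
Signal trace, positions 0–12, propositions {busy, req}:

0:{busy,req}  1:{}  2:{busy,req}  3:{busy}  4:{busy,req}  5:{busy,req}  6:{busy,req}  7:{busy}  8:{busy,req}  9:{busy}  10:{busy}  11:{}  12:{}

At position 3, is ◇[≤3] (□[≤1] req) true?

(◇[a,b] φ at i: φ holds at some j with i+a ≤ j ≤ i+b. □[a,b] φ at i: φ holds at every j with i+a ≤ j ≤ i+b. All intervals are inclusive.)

True

Check □[≤1] req at each j in [3,6]:
  j=3: fails at 3
  j=4: holds on [4,5]
  j=5: holds on [5,6]
  j=6: fails at 7
Found at j=4 → formula holds.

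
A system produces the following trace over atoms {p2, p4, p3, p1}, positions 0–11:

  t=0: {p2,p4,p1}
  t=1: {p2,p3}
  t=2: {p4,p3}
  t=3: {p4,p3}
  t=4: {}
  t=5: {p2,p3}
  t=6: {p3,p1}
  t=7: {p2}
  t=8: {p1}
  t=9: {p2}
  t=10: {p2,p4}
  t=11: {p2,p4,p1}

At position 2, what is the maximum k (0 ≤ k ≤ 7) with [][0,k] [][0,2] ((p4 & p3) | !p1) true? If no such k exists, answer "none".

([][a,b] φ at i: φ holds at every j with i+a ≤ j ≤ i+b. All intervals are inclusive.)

[][0,2] ((p4 & p3) | !p1) must hold from j=2 onward; find where it first fails.
  j=2: holds
  j=3: holds
  j=4: fails
Holds on [2,3], so largest k = 1.

1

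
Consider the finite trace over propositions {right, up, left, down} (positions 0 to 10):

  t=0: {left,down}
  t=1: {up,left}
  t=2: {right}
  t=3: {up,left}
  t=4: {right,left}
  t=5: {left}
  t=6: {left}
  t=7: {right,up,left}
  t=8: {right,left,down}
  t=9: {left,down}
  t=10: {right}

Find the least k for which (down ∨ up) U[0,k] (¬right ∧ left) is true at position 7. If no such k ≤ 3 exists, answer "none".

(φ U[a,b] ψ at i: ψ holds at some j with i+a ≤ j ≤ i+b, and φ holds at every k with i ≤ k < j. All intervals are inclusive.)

Need earliest j ≥ 7 with (¬right ∧ left), and (down ∨ up) at every k in [7,j-1].
  j=7: rhs fails.
  j=8: rhs fails.
  j=9: rhs holds; lhs holds on [7,8]. k = 2.

2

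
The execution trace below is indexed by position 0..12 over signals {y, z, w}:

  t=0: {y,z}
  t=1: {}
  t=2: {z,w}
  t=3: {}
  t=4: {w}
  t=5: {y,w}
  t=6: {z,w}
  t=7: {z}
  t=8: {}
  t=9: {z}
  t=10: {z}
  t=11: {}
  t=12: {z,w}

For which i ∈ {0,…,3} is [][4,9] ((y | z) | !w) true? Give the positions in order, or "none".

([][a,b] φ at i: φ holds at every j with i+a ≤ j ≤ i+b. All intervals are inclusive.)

Evaluate at each i in [0,3]:
  i=0: ✗ (fails at j=4)
  i=1: ✓ (all of [5,10])
  i=2: ✓ (all of [6,11])
  i=3: ✓ (all of [7,12])

1, 2, 3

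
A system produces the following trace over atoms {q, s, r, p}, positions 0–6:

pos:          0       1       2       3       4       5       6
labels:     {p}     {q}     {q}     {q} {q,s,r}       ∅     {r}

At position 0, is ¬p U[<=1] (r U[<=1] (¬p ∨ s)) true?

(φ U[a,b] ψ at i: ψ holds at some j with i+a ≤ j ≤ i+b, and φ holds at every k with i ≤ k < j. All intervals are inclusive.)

Need some j in [0,1] with (r U[<=1] (¬p ∨ s)), and ¬p at every k in [0,j-1].
  j=0: (r U[<=1] (¬p ∨ s)) — fails.
  j=1: (r U[<=1] (¬p ∨ s)) holds, but ¬p fails at k=0 → not this j.
No j in the window works → until fails.

False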